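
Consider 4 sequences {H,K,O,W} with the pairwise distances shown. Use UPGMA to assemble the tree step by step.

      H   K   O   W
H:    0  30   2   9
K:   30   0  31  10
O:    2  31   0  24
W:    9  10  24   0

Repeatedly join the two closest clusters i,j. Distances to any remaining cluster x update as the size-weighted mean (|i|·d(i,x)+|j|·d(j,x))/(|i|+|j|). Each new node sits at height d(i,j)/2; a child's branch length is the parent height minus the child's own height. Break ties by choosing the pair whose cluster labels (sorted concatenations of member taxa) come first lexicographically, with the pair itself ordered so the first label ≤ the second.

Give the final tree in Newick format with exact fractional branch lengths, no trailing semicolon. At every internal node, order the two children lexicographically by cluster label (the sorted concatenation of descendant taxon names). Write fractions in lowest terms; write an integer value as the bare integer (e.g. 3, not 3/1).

((H:1,O:1):43/4,(K:5,W:5):27/4)

1. join H+O (d=2) ⇒ HO; edges |H|=1, |O|=1
  updated: d(HO,K)=61/2, d(HO,W)=33/2
2. join K+W (d=10) ⇒ KW; edges |K|=5, |W|=5
  updated: d(HO,KW)=47/2
3. join HO+KW (d=47/2) ⇒ HKOW; edges |HO|=43/4, |KW|=27/4
final tree: ((H:1,O:1):43/4,(K:5,W:5):27/4)
total length: 59/2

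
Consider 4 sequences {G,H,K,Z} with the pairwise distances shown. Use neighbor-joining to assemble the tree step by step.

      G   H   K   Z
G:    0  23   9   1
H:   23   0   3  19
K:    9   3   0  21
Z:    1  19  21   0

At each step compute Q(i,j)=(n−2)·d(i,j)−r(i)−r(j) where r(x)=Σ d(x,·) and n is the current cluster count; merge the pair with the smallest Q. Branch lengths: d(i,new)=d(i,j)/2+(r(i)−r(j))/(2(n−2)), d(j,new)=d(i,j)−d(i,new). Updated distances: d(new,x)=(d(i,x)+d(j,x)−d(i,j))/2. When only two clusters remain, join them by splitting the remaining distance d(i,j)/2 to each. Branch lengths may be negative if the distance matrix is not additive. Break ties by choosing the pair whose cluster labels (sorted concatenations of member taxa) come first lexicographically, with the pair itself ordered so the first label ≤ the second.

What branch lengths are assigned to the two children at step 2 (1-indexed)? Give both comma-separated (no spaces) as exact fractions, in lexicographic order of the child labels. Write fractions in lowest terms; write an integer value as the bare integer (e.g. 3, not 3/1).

16,9/2

1. join G+Z (d=1, Q=-72) ⇒ GZ; edges |G|=-3/2, |Z|=5/2
  updated: d(GZ,H)=41/2, d(GZ,K)=29/2
2. join GZ+H (d=41/2, Q=-38) ⇒ GHZ; edges |GZ|=16, |H|=9/2
  updated: d(GHZ,K)=-3/2
3. join GHZ+K (d=-3/2) ⇒ GHKZ; edges |GHZ|=-3/4, |K|=-3/4
final tree: (((G:-3/2,Z:5/2):16,H:9/2):-3/4,K:-3/4)
total length: 20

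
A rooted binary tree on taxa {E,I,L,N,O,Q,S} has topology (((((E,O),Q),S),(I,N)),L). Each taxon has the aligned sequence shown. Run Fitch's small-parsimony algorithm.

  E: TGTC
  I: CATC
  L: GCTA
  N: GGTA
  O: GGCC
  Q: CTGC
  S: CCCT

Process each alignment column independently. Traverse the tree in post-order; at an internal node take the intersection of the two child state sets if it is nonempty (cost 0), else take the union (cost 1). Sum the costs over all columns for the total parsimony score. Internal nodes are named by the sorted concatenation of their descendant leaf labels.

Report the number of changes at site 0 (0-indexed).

4

EO@0: {T} ∪ {G} = {G,T} (union, +1)
EOQ@0: {G,T} ∪ {C} = {C,G,T} (union, +1)
EOQS@0: {C,G,T} ∩ {C} = {C} (intersection, +0)
IN@0: {C} ∪ {G} = {C,G} (union, +1)
EINOQS@0: {C} ∩ {C,G} = {C} (intersection, +0)
EILNOQS@0: {C} ∪ {G} = {C,G} (union, +1)
EO@1: {G} ∩ {G} = {G} (intersection, +0)
EOQ@1: {G} ∪ {T} = {G,T} (union, +1)
EOQS@1: {G,T} ∪ {C} = {C,G,T} (union, +1)
IN@1: {A} ∪ {G} = {A,G} (union, +1)
EINOQS@1: {C,G,T} ∩ {A,G} = {G} (intersection, +0)
EILNOQS@1: {G} ∪ {C} = {C,G} (union, +1)
EO@2: {T} ∪ {C} = {C,T} (union, +1)
EOQ@2: {C,T} ∪ {G} = {C,G,T} (union, +1)
EOQS@2: {C,G,T} ∩ {C} = {C} (intersection, +0)
IN@2: {T} ∩ {T} = {T} (intersection, +0)
EINOQS@2: {C} ∪ {T} = {C,T} (union, +1)
EILNOQS@2: {C,T} ∩ {T} = {T} (intersection, +0)
EO@3: {C} ∩ {C} = {C} (intersection, +0)
EOQ@3: {C} ∩ {C} = {C} (intersection, +0)
EOQS@3: {C} ∪ {T} = {C,T} (union, +1)
IN@3: {C} ∪ {A} = {A,C} (union, +1)
EINOQS@3: {C,T} ∩ {A,C} = {C} (intersection, +0)
EILNOQS@3: {C} ∪ {A} = {A,C} (union, +1)
per-site changes: [4, 4, 3, 3]; total = 14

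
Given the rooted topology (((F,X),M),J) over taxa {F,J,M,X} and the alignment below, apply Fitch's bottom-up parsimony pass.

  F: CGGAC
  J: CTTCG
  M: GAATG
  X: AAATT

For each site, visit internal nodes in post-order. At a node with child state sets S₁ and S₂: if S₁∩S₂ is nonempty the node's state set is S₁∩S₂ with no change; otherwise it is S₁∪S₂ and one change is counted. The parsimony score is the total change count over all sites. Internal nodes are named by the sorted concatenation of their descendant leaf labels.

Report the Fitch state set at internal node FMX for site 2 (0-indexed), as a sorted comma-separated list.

site 0, node FX: F={C} ∪ X={A} → {A,C} (+1)
site 0, node FMX: FX={A,C} ∪ M={G} → {A,C,G} (+1)
site 0, node FJMX: FMX={A,C,G} ∩ J={C} → {C} (+0)
site 1, node FX: F={G} ∪ X={A} → {A,G} (+1)
site 1, node FMX: FX={A,G} ∩ M={A} → {A} (+0)
site 1, node FJMX: FMX={A} ∪ J={T} → {A,T} (+1)
site 2, node FX: F={G} ∪ X={A} → {A,G} (+1)
site 2, node FMX: FX={A,G} ∩ M={A} → {A} (+0)
site 2, node FJMX: FMX={A} ∪ J={T} → {A,T} (+1)
site 3, node FX: F={A} ∪ X={T} → {A,T} (+1)
site 3, node FMX: FX={A,T} ∩ M={T} → {T} (+0)
site 3, node FJMX: FMX={T} ∪ J={C} → {C,T} (+1)
site 4, node FX: F={C} ∪ X={T} → {C,T} (+1)
site 4, node FMX: FX={C,T} ∪ M={G} → {C,G,T} (+1)
site 4, node FJMX: FMX={C,G,T} ∩ J={G} → {G} (+0)
per-site changes: [2, 2, 2, 2, 2]; total = 10

A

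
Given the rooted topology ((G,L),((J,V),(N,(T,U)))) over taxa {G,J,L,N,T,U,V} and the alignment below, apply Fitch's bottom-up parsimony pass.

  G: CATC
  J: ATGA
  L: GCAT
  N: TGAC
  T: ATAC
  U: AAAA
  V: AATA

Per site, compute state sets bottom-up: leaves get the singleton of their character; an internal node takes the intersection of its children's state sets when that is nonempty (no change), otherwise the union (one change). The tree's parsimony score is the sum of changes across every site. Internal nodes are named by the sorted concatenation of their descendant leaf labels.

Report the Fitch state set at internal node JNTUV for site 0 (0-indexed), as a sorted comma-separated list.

A

[col 0] GL: children G:{C}, L:{G} ∪→ {C,G}; cost 1
[col 0] JV: children J:{A}, V:{A} ∩→ {A}; cost 0
[col 0] TU: children T:{A}, U:{A} ∩→ {A}; cost 0
[col 0] NTU: children N:{T}, TU:{A} ∪→ {A,T}; cost 1
[col 0] JNTUV: children JV:{A}, NTU:{A,T} ∩→ {A}; cost 0
[col 0] GJLNTUV: children GL:{C,G}, JNTUV:{A} ∪→ {A,C,G}; cost 1
[col 1] GL: children G:{A}, L:{C} ∪→ {A,C}; cost 1
[col 1] JV: children J:{T}, V:{A} ∪→ {A,T}; cost 1
[col 1] TU: children T:{T}, U:{A} ∪→ {A,T}; cost 1
[col 1] NTU: children N:{G}, TU:{A,T} ∪→ {A,G,T}; cost 1
[col 1] JNTUV: children JV:{A,T}, NTU:{A,G,T} ∩→ {A,T}; cost 0
[col 1] GJLNTUV: children GL:{A,C}, JNTUV:{A,T} ∩→ {A}; cost 0
[col 2] GL: children G:{T}, L:{A} ∪→ {A,T}; cost 1
[col 2] JV: children J:{G}, V:{T} ∪→ {G,T}; cost 1
[col 2] TU: children T:{A}, U:{A} ∩→ {A}; cost 0
[col 2] NTU: children N:{A}, TU:{A} ∩→ {A}; cost 0
[col 2] JNTUV: children JV:{G,T}, NTU:{A} ∪→ {A,G,T}; cost 1
[col 2] GJLNTUV: children GL:{A,T}, JNTUV:{A,G,T} ∩→ {A,T}; cost 0
[col 3] GL: children G:{C}, L:{T} ∪→ {C,T}; cost 1
[col 3] JV: children J:{A}, V:{A} ∩→ {A}; cost 0
[col 3] TU: children T:{C}, U:{A} ∪→ {A,C}; cost 1
[col 3] NTU: children N:{C}, TU:{A,C} ∩→ {C}; cost 0
[col 3] JNTUV: children JV:{A}, NTU:{C} ∪→ {A,C}; cost 1
[col 3] GJLNTUV: children GL:{C,T}, JNTUV:{A,C} ∩→ {C}; cost 0
per-site changes: [3, 4, 3, 3]; total = 13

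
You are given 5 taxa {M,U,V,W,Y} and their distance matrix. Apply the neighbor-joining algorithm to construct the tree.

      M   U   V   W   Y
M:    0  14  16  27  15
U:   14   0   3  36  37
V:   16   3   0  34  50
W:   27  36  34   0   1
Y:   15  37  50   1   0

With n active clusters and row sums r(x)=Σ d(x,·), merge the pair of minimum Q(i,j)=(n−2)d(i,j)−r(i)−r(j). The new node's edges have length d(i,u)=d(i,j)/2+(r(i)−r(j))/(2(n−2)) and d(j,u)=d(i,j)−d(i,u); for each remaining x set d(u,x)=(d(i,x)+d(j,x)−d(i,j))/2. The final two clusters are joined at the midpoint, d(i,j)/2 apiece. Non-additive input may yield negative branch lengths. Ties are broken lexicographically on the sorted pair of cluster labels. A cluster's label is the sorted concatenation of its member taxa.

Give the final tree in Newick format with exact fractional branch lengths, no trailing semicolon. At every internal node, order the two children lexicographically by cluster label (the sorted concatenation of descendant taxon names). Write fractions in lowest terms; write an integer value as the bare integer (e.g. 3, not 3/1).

1. join W+Y (d=1, Q=-198) ⇒ WY; edges |W|=-1/3, |Y|=4/3
  updated: d(M,WY)=41/2, d(U,WY)=36, d(V,WY)=83/2
2. join M+WY (d=41/2, Q=-215/2) ⇒ MWY; edges |M|=-13/8, |WY|=177/8
  updated: d(MWY,U)=59/4, d(MWY,V)=37/2
3. join MWY+U (d=59/4, Q=-145/4) ⇒ MUWY; edges |MWY|=121/8, |U|=-3/8
  updated: d(MUWY,V)=27/8
4. join MUWY+V (d=27/8) ⇒ MUVWY; edges |MUWY|=27/16, |V|=27/16
final tree: (((M:-13/8,(W:-1/3,Y:4/3):177/8):121/8,U:-3/8):27/16,V:27/16)
total length: 317/8

(((M:-13/8,(W:-1/3,Y:4/3):177/8):121/8,U:-3/8):27/16,V:27/16)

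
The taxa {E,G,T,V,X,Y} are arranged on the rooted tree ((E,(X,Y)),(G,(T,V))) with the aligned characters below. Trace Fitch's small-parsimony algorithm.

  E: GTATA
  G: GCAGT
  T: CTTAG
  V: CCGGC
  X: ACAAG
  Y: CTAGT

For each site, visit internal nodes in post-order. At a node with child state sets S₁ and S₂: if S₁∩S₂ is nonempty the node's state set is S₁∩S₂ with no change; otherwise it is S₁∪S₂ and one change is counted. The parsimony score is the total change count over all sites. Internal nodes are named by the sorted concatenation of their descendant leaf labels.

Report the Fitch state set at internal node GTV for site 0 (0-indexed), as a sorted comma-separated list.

XY@0: {A} ∪ {C} = {A,C} (union, +1)
EXY@0: {G} ∪ {A,C} = {A,C,G} (union, +1)
TV@0: {C} ∩ {C} = {C} (intersection, +0)
GTV@0: {G} ∪ {C} = {C,G} (union, +1)
EGTVXY@0: {A,C,G} ∩ {C,G} = {C,G} (intersection, +0)
XY@1: {C} ∪ {T} = {C,T} (union, +1)
EXY@1: {T} ∩ {C,T} = {T} (intersection, +0)
TV@1: {T} ∪ {C} = {C,T} (union, +1)
GTV@1: {C} ∩ {C,T} = {C} (intersection, +0)
EGTVXY@1: {T} ∪ {C} = {C,T} (union, +1)
XY@2: {A} ∩ {A} = {A} (intersection, +0)
EXY@2: {A} ∩ {A} = {A} (intersection, +0)
TV@2: {T} ∪ {G} = {G,T} (union, +1)
GTV@2: {A} ∪ {G,T} = {A,G,T} (union, +1)
EGTVXY@2: {A} ∩ {A,G,T} = {A} (intersection, +0)
XY@3: {A} ∪ {G} = {A,G} (union, +1)
EXY@3: {T} ∪ {A,G} = {A,G,T} (union, +1)
TV@3: {A} ∪ {G} = {A,G} (union, +1)
GTV@3: {G} ∩ {A,G} = {G} (intersection, +0)
EGTVXY@3: {A,G,T} ∩ {G} = {G} (intersection, +0)
XY@4: {G} ∪ {T} = {G,T} (union, +1)
EXY@4: {A} ∪ {G,T} = {A,G,T} (union, +1)
TV@4: {G} ∪ {C} = {C,G} (union, +1)
GTV@4: {T} ∪ {C,G} = {C,G,T} (union, +1)
EGTVXY@4: {A,G,T} ∩ {C,G,T} = {G,T} (intersection, +0)
per-site changes: [3, 3, 2, 3, 4]; total = 15

C,G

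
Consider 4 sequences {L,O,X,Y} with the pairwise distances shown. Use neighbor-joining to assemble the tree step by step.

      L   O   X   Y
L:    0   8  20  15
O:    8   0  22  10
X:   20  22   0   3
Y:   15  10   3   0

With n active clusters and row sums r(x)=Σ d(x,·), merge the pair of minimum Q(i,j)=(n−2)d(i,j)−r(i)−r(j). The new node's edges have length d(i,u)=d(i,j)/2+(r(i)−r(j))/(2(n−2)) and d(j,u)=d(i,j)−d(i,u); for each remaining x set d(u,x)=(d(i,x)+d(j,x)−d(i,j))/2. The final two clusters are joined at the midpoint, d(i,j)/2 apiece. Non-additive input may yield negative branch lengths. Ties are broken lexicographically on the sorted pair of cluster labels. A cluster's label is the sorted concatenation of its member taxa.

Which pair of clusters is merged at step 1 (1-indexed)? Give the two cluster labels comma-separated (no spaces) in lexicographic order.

iteration 1: select L,O (d=8, Q=-67); attach at lengths (19/4, 13/4); label the merged cluster LO
  updated: d(LO,X)=17, d(LO,Y)=17/2
iteration 2: select LO,X (d=17, Q=-57/2); attach at lengths (45/4, 23/4); label the merged cluster LOX
  updated: d(LOX,Y)=-11/4
iteration 3: select LOX,Y (d=-11/4); attach at lengths (-11/8, -11/8); label the merged cluster LOXY
final tree: (((L:19/4,O:13/4):45/4,X:23/4):-11/8,Y:-11/8)
total length: 89/4

L,O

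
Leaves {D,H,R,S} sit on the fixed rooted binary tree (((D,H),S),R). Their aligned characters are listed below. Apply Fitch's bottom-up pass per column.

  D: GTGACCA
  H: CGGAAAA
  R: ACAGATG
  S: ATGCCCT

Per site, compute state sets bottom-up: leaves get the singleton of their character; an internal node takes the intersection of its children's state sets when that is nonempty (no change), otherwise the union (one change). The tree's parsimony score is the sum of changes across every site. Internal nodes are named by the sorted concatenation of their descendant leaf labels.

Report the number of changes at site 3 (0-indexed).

DH@0: {G} ∪ {C} = {C,G} (union, +1)
DHS@0: {C,G} ∪ {A} = {A,C,G} (union, +1)
DHRS@0: {A,C,G} ∩ {A} = {A} (intersection, +0)
DH@1: {T} ∪ {G} = {G,T} (union, +1)
DHS@1: {G,T} ∩ {T} = {T} (intersection, +0)
DHRS@1: {T} ∪ {C} = {C,T} (union, +1)
DH@2: {G} ∩ {G} = {G} (intersection, +0)
DHS@2: {G} ∩ {G} = {G} (intersection, +0)
DHRS@2: {G} ∪ {A} = {A,G} (union, +1)
DH@3: {A} ∩ {A} = {A} (intersection, +0)
DHS@3: {A} ∪ {C} = {A,C} (union, +1)
DHRS@3: {A,C} ∪ {G} = {A,C,G} (union, +1)
DH@4: {C} ∪ {A} = {A,C} (union, +1)
DHS@4: {A,C} ∩ {C} = {C} (intersection, +0)
DHRS@4: {C} ∪ {A} = {A,C} (union, +1)
DH@5: {C} ∪ {A} = {A,C} (union, +1)
DHS@5: {A,C} ∩ {C} = {C} (intersection, +0)
DHRS@5: {C} ∪ {T} = {C,T} (union, +1)
DH@6: {A} ∩ {A} = {A} (intersection, +0)
DHS@6: {A} ∪ {T} = {A,T} (union, +1)
DHRS@6: {A,T} ∪ {G} = {A,G,T} (union, +1)
per-site changes: [2, 2, 1, 2, 2, 2, 2]; total = 13

2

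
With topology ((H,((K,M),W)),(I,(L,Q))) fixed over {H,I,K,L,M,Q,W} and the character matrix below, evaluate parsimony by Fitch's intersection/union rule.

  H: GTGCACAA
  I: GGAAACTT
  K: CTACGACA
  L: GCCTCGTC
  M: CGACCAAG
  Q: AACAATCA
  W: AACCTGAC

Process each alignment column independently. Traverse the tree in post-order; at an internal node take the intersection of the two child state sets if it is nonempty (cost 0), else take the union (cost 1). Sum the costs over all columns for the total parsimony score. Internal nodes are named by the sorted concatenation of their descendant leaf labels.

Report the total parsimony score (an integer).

KM@0: {C} ∩ {C} = {C} (intersection, +0)
KMW@0: {C} ∪ {A} = {A,C} (union, +1)
HKMW@0: {G} ∪ {A,C} = {A,C,G} (union, +1)
LQ@0: {G} ∪ {A} = {A,G} (union, +1)
ILQ@0: {G} ∩ {A,G} = {G} (intersection, +0)
HIKLMQW@0: {A,C,G} ∩ {G} = {G} (intersection, +0)
KM@1: {T} ∪ {G} = {G,T} (union, +1)
KMW@1: {G,T} ∪ {A} = {A,G,T} (union, +1)
HKMW@1: {T} ∩ {A,G,T} = {T} (intersection, +0)
LQ@1: {C} ∪ {A} = {A,C} (union, +1)
ILQ@1: {G} ∪ {A,C} = {A,C,G} (union, +1)
HIKLMQW@1: {T} ∪ {A,C,G} = {A,C,G,T} (union, +1)
KM@2: {A} ∩ {A} = {A} (intersection, +0)
KMW@2: {A} ∪ {C} = {A,C} (union, +1)
HKMW@2: {G} ∪ {A,C} = {A,C,G} (union, +1)
LQ@2: {C} ∩ {C} = {C} (intersection, +0)
ILQ@2: {A} ∪ {C} = {A,C} (union, +1)
HIKLMQW@2: {A,C,G} ∩ {A,C} = {A,C} (intersection, +0)
KM@3: {C} ∩ {C} = {C} (intersection, +0)
KMW@3: {C} ∩ {C} = {C} (intersection, +0)
HKMW@3: {C} ∩ {C} = {C} (intersection, +0)
LQ@3: {T} ∪ {A} = {A,T} (union, +1)
ILQ@3: {A} ∩ {A,T} = {A} (intersection, +0)
HIKLMQW@3: {C} ∪ {A} = {A,C} (union, +1)
KM@4: {G} ∪ {C} = {C,G} (union, +1)
KMW@4: {C,G} ∪ {T} = {C,G,T} (union, +1)
HKMW@4: {A} ∪ {C,G,T} = {A,C,G,T} (union, +1)
LQ@4: {C} ∪ {A} = {A,C} (union, +1)
ILQ@4: {A} ∩ {A,C} = {A} (intersection, +0)
HIKLMQW@4: {A,C,G,T} ∩ {A} = {A} (intersection, +0)
KM@5: {A} ∩ {A} = {A} (intersection, +0)
KMW@5: {A} ∪ {G} = {A,G} (union, +1)
HKMW@5: {C} ∪ {A,G} = {A,C,G} (union, +1)
LQ@5: {G} ∪ {T} = {G,T} (union, +1)
ILQ@5: {C} ∪ {G,T} = {C,G,T} (union, +1)
HIKLMQW@5: {A,C,G} ∩ {C,G,T} = {C,G} (intersection, +0)
KM@6: {C} ∪ {A} = {A,C} (union, +1)
KMW@6: {A,C} ∩ {A} = {A} (intersection, +0)
HKMW@6: {A} ∩ {A} = {A} (intersection, +0)
LQ@6: {T} ∪ {C} = {C,T} (union, +1)
ILQ@6: {T} ∩ {C,T} = {T} (intersection, +0)
HIKLMQW@6: {A} ∪ {T} = {A,T} (union, +1)
KM@7: {A} ∪ {G} = {A,G} (union, +1)
KMW@7: {A,G} ∪ {C} = {A,C,G} (union, +1)
HKMW@7: {A} ∩ {A,C,G} = {A} (intersection, +0)
LQ@7: {C} ∪ {A} = {A,C} (union, +1)
ILQ@7: {T} ∪ {A,C} = {A,C,T} (union, +1)
HIKLMQW@7: {A} ∩ {A,C,T} = {A} (intersection, +0)
per-site changes: [3, 5, 3, 2, 4, 4, 3, 4]; total = 28

28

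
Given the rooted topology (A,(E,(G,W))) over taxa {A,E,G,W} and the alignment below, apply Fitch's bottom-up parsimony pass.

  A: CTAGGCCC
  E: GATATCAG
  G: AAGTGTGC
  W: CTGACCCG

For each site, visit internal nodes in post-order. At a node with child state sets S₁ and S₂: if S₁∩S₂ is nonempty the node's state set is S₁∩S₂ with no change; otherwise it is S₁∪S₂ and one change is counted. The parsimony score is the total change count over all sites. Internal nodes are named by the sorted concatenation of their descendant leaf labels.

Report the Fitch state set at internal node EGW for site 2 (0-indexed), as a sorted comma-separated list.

[col 0] GW: children G:{A}, W:{C} ∪→ {A,C}; cost 1
[col 0] EGW: children E:{G}, GW:{A,C} ∪→ {A,C,G}; cost 1
[col 0] AEGW: children A:{C}, EGW:{A,C,G} ∩→ {C}; cost 0
[col 1] GW: children G:{A}, W:{T} ∪→ {A,T}; cost 1
[col 1] EGW: children E:{A}, GW:{A,T} ∩→ {A}; cost 0
[col 1] AEGW: children A:{T}, EGW:{A} ∪→ {A,T}; cost 1
[col 2] GW: children G:{G}, W:{G} ∩→ {G}; cost 0
[col 2] EGW: children E:{T}, GW:{G} ∪→ {G,T}; cost 1
[col 2] AEGW: children A:{A}, EGW:{G,T} ∪→ {A,G,T}; cost 1
[col 3] GW: children G:{T}, W:{A} ∪→ {A,T}; cost 1
[col 3] EGW: children E:{A}, GW:{A,T} ∩→ {A}; cost 0
[col 3] AEGW: children A:{G}, EGW:{A} ∪→ {A,G}; cost 1
[col 4] GW: children G:{G}, W:{C} ∪→ {C,G}; cost 1
[col 4] EGW: children E:{T}, GW:{C,G} ∪→ {C,G,T}; cost 1
[col 4] AEGW: children A:{G}, EGW:{C,G,T} ∩→ {G}; cost 0
[col 5] GW: children G:{T}, W:{C} ∪→ {C,T}; cost 1
[col 5] EGW: children E:{C}, GW:{C,T} ∩→ {C}; cost 0
[col 5] AEGW: children A:{C}, EGW:{C} ∩→ {C}; cost 0
[col 6] GW: children G:{G}, W:{C} ∪→ {C,G}; cost 1
[col 6] EGW: children E:{A}, GW:{C,G} ∪→ {A,C,G}; cost 1
[col 6] AEGW: children A:{C}, EGW:{A,C,G} ∩→ {C}; cost 0
[col 7] GW: children G:{C}, W:{G} ∪→ {C,G}; cost 1
[col 7] EGW: children E:{G}, GW:{C,G} ∩→ {G}; cost 0
[col 7] AEGW: children A:{C}, EGW:{G} ∪→ {C,G}; cost 1
per-site changes: [2, 2, 2, 2, 2, 1, 2, 2]; total = 15

G,T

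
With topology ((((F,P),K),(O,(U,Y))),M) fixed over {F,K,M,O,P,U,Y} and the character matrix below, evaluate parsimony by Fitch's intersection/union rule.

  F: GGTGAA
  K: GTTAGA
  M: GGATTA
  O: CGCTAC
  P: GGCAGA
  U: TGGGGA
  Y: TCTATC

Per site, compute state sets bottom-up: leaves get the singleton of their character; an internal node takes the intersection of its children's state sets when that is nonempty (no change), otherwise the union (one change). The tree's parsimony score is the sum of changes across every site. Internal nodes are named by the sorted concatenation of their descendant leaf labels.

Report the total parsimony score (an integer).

18

site 0, node FP: F={G} ∩ P={G} → {G} (+0)
site 0, node FKP: FP={G} ∩ K={G} → {G} (+0)
site 0, node UY: U={T} ∩ Y={T} → {T} (+0)
site 0, node OUY: O={C} ∪ UY={T} → {C,T} (+1)
site 0, node FKOPUY: FKP={G} ∪ OUY={C,T} → {C,G,T} (+1)
site 0, node FKMOPUY: FKOPUY={C,G,T} ∩ M={G} → {G} (+0)
site 1, node FP: F={G} ∩ P={G} → {G} (+0)
site 1, node FKP: FP={G} ∪ K={T} → {G,T} (+1)
site 1, node UY: U={G} ∪ Y={C} → {C,G} (+1)
site 1, node OUY: O={G} ∩ UY={C,G} → {G} (+0)
site 1, node FKOPUY: FKP={G,T} ∩ OUY={G} → {G} (+0)
site 1, node FKMOPUY: FKOPUY={G} ∩ M={G} → {G} (+0)
site 2, node FP: F={T} ∪ P={C} → {C,T} (+1)
site 2, node FKP: FP={C,T} ∩ K={T} → {T} (+0)
site 2, node UY: U={G} ∪ Y={T} → {G,T} (+1)
site 2, node OUY: O={C} ∪ UY={G,T} → {C,G,T} (+1)
site 2, node FKOPUY: FKP={T} ∩ OUY={C,G,T} → {T} (+0)
site 2, node FKMOPUY: FKOPUY={T} ∪ M={A} → {A,T} (+1)
site 3, node FP: F={G} ∪ P={A} → {A,G} (+1)
site 3, node FKP: FP={A,G} ∩ K={A} → {A} (+0)
site 3, node UY: U={G} ∪ Y={A} → {A,G} (+1)
site 3, node OUY: O={T} ∪ UY={A,G} → {A,G,T} (+1)
site 3, node FKOPUY: FKP={A} ∩ OUY={A,G,T} → {A} (+0)
site 3, node FKMOPUY: FKOPUY={A} ∪ M={T} → {A,T} (+1)
site 4, node FP: F={A} ∪ P={G} → {A,G} (+1)
site 4, node FKP: FP={A,G} ∩ K={G} → {G} (+0)
site 4, node UY: U={G} ∪ Y={T} → {G,T} (+1)
site 4, node OUY: O={A} ∪ UY={G,T} → {A,G,T} (+1)
site 4, node FKOPUY: FKP={G} ∩ OUY={A,G,T} → {G} (+0)
site 4, node FKMOPUY: FKOPUY={G} ∪ M={T} → {G,T} (+1)
site 5, node FP: F={A} ∩ P={A} → {A} (+0)
site 5, node FKP: FP={A} ∩ K={A} → {A} (+0)
site 5, node UY: U={A} ∪ Y={C} → {A,C} (+1)
site 5, node OUY: O={C} ∩ UY={A,C} → {C} (+0)
site 5, node FKOPUY: FKP={A} ∪ OUY={C} → {A,C} (+1)
site 5, node FKMOPUY: FKOPUY={A,C} ∩ M={A} → {A} (+0)
per-site changes: [2, 2, 4, 4, 4, 2]; total = 18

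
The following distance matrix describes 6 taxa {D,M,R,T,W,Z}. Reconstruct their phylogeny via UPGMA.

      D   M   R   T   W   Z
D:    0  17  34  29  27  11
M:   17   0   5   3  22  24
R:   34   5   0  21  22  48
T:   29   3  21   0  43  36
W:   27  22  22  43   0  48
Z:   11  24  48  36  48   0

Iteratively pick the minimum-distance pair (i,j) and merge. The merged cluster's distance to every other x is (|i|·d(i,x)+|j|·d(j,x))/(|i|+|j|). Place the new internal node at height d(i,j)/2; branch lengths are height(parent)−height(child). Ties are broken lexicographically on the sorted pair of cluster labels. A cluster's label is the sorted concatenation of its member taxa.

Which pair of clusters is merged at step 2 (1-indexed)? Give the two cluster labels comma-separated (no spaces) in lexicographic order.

D,Z

step 1: merge (M,T) at d=3; branch lengths M→3/2, T→3/2; new cluster MT
  updated: d(D,MT)=23, d(MT,R)=13, d(MT,W)=65/2, d(MT,Z)=30
step 2: merge (D,Z) at d=11; branch lengths D→11/2, Z→11/2; new cluster DZ
  updated: d(DZ,MT)=53/2, d(DZ,R)=41, d(DZ,W)=75/2
step 3: merge (MT,R) at d=13; branch lengths MT→5, R→13/2; new cluster MRT
  updated: d(DZ,MRT)=94/3, d(MRT,W)=29
step 4: merge (MRT,W) at d=29; branch lengths MRT→8, W→29/2; new cluster MRTW
  updated: d(DZ,MRTW)=263/8
step 5: merge (DZ,MRTW) at d=263/8; branch lengths DZ→175/16, MRTW→31/16; new cluster DMRTWZ
final tree: ((D:11/2,Z:11/2):175/16,(((M:3/2,T:3/2):5,R:13/2):8,W:29/2):31/16)
total length: 487/8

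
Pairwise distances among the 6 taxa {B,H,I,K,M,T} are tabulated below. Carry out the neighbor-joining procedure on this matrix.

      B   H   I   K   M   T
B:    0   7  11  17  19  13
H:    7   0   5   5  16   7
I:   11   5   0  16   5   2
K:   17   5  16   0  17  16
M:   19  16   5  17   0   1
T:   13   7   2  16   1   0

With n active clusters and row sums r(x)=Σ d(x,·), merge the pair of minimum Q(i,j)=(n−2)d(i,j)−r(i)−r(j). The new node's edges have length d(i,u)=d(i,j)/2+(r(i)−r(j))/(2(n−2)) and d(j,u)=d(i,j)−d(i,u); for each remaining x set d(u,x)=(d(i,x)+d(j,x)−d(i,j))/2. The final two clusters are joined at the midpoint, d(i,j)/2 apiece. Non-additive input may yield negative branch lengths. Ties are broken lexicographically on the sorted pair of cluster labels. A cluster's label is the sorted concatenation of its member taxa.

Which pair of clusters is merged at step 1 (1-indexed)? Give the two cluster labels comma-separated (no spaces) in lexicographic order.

M,T

step 1: merge (M,T) at d=1, Q=-93; branch lengths M→23/8, T→-15/8; new cluster MT
  updated: d(B,MT)=31/2, d(H,MT)=11, d(I,MT)=3, d(K,MT)=16
step 2: merge (I,MT) at d=3, Q=-143/2; branch lengths I→-1/4, MT→13/4; new cluster IMT
  updated: d(B,IMT)=47/4, d(H,IMT)=13/2, d(IMT,K)=29/2
step 3: merge (B,IMT) at d=47/4, Q=-45; branch lengths B→53/8, IMT→41/8; new cluster BIMT
  updated: d(BIMT,H)=7/8, d(BIMT,K)=79/8
step 4: merge (BIMT,H) at d=7/8, Q=-63/4; branch lengths BIMT→23/8, H→-2; new cluster BHIMT
  updated: d(BHIMT,K)=7
step 5: merge (BHIMT,K) at d=7; branch lengths BHIMT→7/2, K→7/2; new cluster BHIKMT
final tree: (((B:53/8,(I:-1/4,(M:23/8,T:-15/8):13/4):41/8):23/8,H:-2):7/2,K:7/2)
total length: 189/8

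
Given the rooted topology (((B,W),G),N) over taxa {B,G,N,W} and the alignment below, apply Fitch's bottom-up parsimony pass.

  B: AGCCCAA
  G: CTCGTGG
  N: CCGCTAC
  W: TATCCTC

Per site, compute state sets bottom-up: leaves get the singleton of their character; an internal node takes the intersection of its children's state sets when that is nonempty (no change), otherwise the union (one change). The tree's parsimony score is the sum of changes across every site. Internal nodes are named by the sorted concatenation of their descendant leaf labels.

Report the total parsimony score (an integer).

13

site 0, node BW: B={A} ∪ W={T} → {A,T} (+1)
site 0, node BGW: BW={A,T} ∪ G={C} → {A,C,T} (+1)
site 0, node BGNW: BGW={A,C,T} ∩ N={C} → {C} (+0)
site 1, node BW: B={G} ∪ W={A} → {A,G} (+1)
site 1, node BGW: BW={A,G} ∪ G={T} → {A,G,T} (+1)
site 1, node BGNW: BGW={A,G,T} ∪ N={C} → {A,C,G,T} (+1)
site 2, node BW: B={C} ∪ W={T} → {C,T} (+1)
site 2, node BGW: BW={C,T} ∩ G={C} → {C} (+0)
site 2, node BGNW: BGW={C} ∪ N={G} → {C,G} (+1)
site 3, node BW: B={C} ∩ W={C} → {C} (+0)
site 3, node BGW: BW={C} ∪ G={G} → {C,G} (+1)
site 3, node BGNW: BGW={C,G} ∩ N={C} → {C} (+0)
site 4, node BW: B={C} ∩ W={C} → {C} (+0)
site 4, node BGW: BW={C} ∪ G={T} → {C,T} (+1)
site 4, node BGNW: BGW={C,T} ∩ N={T} → {T} (+0)
site 5, node BW: B={A} ∪ W={T} → {A,T} (+1)
site 5, node BGW: BW={A,T} ∪ G={G} → {A,G,T} (+1)
site 5, node BGNW: BGW={A,G,T} ∩ N={A} → {A} (+0)
site 6, node BW: B={A} ∪ W={C} → {A,C} (+1)
site 6, node BGW: BW={A,C} ∪ G={G} → {A,C,G} (+1)
site 6, node BGNW: BGW={A,C,G} ∩ N={C} → {C} (+0)
per-site changes: [2, 3, 2, 1, 1, 2, 2]; total = 13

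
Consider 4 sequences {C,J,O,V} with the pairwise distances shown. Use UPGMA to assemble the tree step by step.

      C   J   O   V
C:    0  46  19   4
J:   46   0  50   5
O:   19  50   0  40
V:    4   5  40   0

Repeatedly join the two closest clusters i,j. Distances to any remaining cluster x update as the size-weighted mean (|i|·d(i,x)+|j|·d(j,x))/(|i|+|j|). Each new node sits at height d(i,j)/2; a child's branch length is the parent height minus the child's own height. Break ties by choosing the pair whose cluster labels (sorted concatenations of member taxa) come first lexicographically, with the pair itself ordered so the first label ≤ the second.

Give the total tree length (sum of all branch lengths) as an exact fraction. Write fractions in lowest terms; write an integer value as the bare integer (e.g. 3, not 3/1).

1. join C+V (d=4) ⇒ CV; edges |C|=2, |V|=2
  updated: d(CV,J)=51/2, d(CV,O)=59/2
2. join CV+J (d=51/2) ⇒ CJV; edges |CV|=43/4, |J|=51/4
  updated: d(CJV,O)=109/3
3. join CJV+O (d=109/3) ⇒ CJOV; edges |CJV|=65/12, |O|=109/6
final tree: (((C:2,V:2):43/4,J:51/4):65/12,O:109/6)
total length: 613/12

613/12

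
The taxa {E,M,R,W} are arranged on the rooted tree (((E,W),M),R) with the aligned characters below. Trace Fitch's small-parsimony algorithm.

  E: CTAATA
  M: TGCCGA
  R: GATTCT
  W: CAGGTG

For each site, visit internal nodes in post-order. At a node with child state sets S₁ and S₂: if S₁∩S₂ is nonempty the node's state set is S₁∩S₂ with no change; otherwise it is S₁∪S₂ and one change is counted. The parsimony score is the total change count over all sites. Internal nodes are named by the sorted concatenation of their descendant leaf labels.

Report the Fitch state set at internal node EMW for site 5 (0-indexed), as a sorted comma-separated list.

[col 0] EW: children E:{C}, W:{C} ∩→ {C}; cost 0
[col 0] EMW: children EW:{C}, M:{T} ∪→ {C,T}; cost 1
[col 0] EMRW: children EMW:{C,T}, R:{G} ∪→ {C,G,T}; cost 1
[col 1] EW: children E:{T}, W:{A} ∪→ {A,T}; cost 1
[col 1] EMW: children EW:{A,T}, M:{G} ∪→ {A,G,T}; cost 1
[col 1] EMRW: children EMW:{A,G,T}, R:{A} ∩→ {A}; cost 0
[col 2] EW: children E:{A}, W:{G} ∪→ {A,G}; cost 1
[col 2] EMW: children EW:{A,G}, M:{C} ∪→ {A,C,G}; cost 1
[col 2] EMRW: children EMW:{A,C,G}, R:{T} ∪→ {A,C,G,T}; cost 1
[col 3] EW: children E:{A}, W:{G} ∪→ {A,G}; cost 1
[col 3] EMW: children EW:{A,G}, M:{C} ∪→ {A,C,G}; cost 1
[col 3] EMRW: children EMW:{A,C,G}, R:{T} ∪→ {A,C,G,T}; cost 1
[col 4] EW: children E:{T}, W:{T} ∩→ {T}; cost 0
[col 4] EMW: children EW:{T}, M:{G} ∪→ {G,T}; cost 1
[col 4] EMRW: children EMW:{G,T}, R:{C} ∪→ {C,G,T}; cost 1
[col 5] EW: children E:{A}, W:{G} ∪→ {A,G}; cost 1
[col 5] EMW: children EW:{A,G}, M:{A} ∩→ {A}; cost 0
[col 5] EMRW: children EMW:{A}, R:{T} ∪→ {A,T}; cost 1
per-site changes: [2, 2, 3, 3, 2, 2]; total = 14

A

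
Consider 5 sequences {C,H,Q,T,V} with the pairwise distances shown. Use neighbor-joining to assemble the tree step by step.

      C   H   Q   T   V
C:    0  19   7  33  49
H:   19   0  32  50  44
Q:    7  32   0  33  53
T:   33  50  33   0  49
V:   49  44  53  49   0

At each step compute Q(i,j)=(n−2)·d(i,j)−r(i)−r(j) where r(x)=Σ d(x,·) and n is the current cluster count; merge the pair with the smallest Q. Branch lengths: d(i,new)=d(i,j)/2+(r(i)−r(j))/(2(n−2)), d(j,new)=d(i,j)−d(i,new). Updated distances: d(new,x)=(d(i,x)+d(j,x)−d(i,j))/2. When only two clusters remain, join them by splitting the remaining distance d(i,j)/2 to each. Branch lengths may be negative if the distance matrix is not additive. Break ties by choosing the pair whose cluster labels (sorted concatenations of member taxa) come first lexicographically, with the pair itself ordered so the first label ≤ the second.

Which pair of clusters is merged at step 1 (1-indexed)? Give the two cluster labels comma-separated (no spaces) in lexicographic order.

T,V

iteration 1: select T,V (d=49, Q=-213); attach at lengths (39/2, 59/2); label the merged cluster TV
  updated: d(C,TV)=33/2, d(H,TV)=45/2, d(Q,TV)=37/2
iteration 2: select C,Q (d=7, Q=-86); attach at lengths (-1/4, 29/4); label the merged cluster CQ
  updated: d(CQ,H)=22, d(CQ,TV)=14
iteration 3: select CQ,H (d=22, Q=-117/2); attach at lengths (27/4, 61/4); label the merged cluster CHQ
  updated: d(CHQ,TV)=29/4
iteration 4: select CHQ,TV (d=29/4); attach at lengths (29/8, 29/8); label the merged cluster CHQTV
final tree: (((C:-1/4,Q:29/4):27/4,H:61/4):29/8,(T:39/2,V:59/2):29/8)
total length: 341/4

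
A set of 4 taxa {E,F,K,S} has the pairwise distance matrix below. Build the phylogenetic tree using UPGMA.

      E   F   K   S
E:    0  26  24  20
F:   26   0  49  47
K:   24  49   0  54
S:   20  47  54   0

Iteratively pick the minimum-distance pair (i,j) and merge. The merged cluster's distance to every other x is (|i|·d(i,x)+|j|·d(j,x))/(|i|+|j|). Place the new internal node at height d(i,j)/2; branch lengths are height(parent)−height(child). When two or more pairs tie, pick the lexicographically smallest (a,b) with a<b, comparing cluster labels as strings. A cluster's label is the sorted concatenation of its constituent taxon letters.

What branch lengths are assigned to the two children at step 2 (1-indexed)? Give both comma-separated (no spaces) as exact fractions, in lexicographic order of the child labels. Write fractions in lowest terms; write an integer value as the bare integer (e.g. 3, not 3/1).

step 1: merge (E,S) at d=20; branch lengths E→10, S→10; new cluster ES
  updated: d(ES,F)=73/2, d(ES,K)=39
step 2: merge (ES,F) at d=73/2; branch lengths ES→33/4, F→73/4; new cluster EFS
  updated: d(EFS,K)=127/3
step 3: merge (EFS,K) at d=127/3; branch lengths EFS→35/12, K→127/6; new cluster EFKS
final tree: (((E:10,S:10):33/4,F:73/4):35/12,K:127/6)
total length: 847/12

33/4,73/4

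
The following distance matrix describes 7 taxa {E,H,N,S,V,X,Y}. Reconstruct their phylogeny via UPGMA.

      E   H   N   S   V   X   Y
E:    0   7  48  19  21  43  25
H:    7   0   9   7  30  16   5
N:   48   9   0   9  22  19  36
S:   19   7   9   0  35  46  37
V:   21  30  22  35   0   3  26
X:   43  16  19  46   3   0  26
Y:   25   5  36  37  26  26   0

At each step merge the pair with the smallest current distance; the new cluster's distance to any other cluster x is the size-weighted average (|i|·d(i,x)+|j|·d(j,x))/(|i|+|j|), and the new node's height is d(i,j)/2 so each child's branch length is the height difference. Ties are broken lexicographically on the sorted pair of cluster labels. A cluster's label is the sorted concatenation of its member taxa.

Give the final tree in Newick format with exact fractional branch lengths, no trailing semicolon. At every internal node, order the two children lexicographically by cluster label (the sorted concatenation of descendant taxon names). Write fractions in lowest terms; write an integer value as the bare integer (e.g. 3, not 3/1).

iteration 1: select V,X (d=3); attach at lengths (3/2, 3/2); label the merged cluster VX
  updated: d(E,VX)=32, d(H,VX)=23, d(N,VX)=41/2, d(S,VX)=81/2, d(VX,Y)=26
iteration 2: select H,Y (d=5); attach at lengths (5/2, 5/2); label the merged cluster HY
  updated: d(E,HY)=16, d(HY,N)=45/2, d(HY,S)=22, d(HY,VX)=49/2
iteration 3: select N,S (d=9); attach at lengths (9/2, 9/2); label the merged cluster NS
  updated: d(E,NS)=67/2, d(HY,NS)=89/4, d(NS,VX)=61/2
iteration 4: select E,HY (d=16); attach at lengths (8, 11/2); label the merged cluster EHY
  updated: d(EHY,NS)=26, d(EHY,VX)=27
iteration 5: select EHY,NS (d=26); attach at lengths (5, 17/2); label the merged cluster EHNSY
  updated: d(EHNSY,VX)=142/5
iteration 6: select EHNSY,VX (d=142/5); attach at lengths (6/5, 127/10); label the merged cluster EHNSVXY
final tree: (((E:8,(H:5/2,Y:5/2):11/2):5,(N:9/2,S:9/2):17/2):6/5,(V:3/2,X:3/2):127/10)
total length: 579/10

(((E:8,(H:5/2,Y:5/2):11/2):5,(N:9/2,S:9/2):17/2):6/5,(V:3/2,X:3/2):127/10)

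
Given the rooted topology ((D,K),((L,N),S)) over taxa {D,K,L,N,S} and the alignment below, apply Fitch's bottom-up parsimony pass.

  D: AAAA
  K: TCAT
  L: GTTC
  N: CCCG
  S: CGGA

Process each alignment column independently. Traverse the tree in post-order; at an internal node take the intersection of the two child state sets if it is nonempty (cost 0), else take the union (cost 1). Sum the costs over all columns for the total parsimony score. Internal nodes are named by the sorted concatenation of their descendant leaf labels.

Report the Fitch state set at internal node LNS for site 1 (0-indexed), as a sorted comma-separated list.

C,G,T

DK@0: {A} ∪ {T} = {A,T} (union, +1)
LN@0: {G} ∪ {C} = {C,G} (union, +1)
LNS@0: {C,G} ∩ {C} = {C} (intersection, +0)
DKLNS@0: {A,T} ∪ {C} = {A,C,T} (union, +1)
DK@1: {A} ∪ {C} = {A,C} (union, +1)
LN@1: {T} ∪ {C} = {C,T} (union, +1)
LNS@1: {C,T} ∪ {G} = {C,G,T} (union, +1)
DKLNS@1: {A,C} ∩ {C,G,T} = {C} (intersection, +0)
DK@2: {A} ∩ {A} = {A} (intersection, +0)
LN@2: {T} ∪ {C} = {C,T} (union, +1)
LNS@2: {C,T} ∪ {G} = {C,G,T} (union, +1)
DKLNS@2: {A} ∪ {C,G,T} = {A,C,G,T} (union, +1)
DK@3: {A} ∪ {T} = {A,T} (union, +1)
LN@3: {C} ∪ {G} = {C,G} (union, +1)
LNS@3: {C,G} ∪ {A} = {A,C,G} (union, +1)
DKLNS@3: {A,T} ∩ {A,C,G} = {A} (intersection, +0)
per-site changes: [3, 3, 3, 3]; total = 12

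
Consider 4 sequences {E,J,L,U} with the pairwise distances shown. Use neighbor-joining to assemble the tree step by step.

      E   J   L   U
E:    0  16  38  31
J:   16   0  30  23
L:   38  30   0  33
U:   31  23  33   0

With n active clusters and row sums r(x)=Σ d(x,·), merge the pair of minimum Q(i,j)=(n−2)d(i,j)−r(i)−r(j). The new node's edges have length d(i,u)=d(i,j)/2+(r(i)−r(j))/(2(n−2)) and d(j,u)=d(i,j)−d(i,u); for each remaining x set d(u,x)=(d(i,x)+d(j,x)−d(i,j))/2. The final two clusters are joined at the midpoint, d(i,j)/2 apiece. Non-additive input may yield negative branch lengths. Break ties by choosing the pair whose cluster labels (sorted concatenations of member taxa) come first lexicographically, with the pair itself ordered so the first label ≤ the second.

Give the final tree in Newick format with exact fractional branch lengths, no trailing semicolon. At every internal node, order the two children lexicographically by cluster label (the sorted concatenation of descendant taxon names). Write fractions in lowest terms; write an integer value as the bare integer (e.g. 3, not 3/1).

(((E:12,J:4):6,L:20):13/2,U:13/2)

iteration 1: select E,J (d=16, Q=-122); attach at lengths (12, 4); label the merged cluster EJ
  updated: d(EJ,L)=26, d(EJ,U)=19
iteration 2: select EJ,L (d=26, Q=-78); attach at lengths (6, 20); label the merged cluster EJL
  updated: d(EJL,U)=13
iteration 3: select EJL,U (d=13); attach at lengths (13/2, 13/2); label the merged cluster EJLU
final tree: (((E:12,J:4):6,L:20):13/2,U:13/2)
total length: 55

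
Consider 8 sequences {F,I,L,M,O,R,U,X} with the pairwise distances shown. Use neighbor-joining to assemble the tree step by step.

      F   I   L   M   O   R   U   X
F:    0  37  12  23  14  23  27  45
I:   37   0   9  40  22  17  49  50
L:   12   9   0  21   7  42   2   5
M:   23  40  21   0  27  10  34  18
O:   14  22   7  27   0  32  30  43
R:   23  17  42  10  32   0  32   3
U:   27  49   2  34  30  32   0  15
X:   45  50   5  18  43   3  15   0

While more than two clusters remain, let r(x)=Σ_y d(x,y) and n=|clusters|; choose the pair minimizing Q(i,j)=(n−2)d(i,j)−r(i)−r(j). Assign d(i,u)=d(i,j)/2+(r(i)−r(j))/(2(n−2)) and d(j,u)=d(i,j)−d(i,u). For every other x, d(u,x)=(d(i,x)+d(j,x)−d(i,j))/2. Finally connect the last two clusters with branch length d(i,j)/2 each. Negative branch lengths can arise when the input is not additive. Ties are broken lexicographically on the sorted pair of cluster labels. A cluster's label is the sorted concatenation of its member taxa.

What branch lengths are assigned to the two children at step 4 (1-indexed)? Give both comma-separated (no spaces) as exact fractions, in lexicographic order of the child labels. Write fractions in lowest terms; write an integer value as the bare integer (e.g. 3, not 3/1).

1. join R+X (d=3, Q=-320) ⇒ RX; edges |R|=-1/6, |X|=19/6
  updated: d(F,RX)=65/2, d(I,RX)=32, d(L,RX)=22, d(M,RX)=25/2, d(O,RX)=36, d(RX,U)=22
2. join M+RX (d=25/2, Q=-252) ⇒ MRX; edges |M|=63/10, |RX|=31/5
  updated: d(F,MRX)=43/2, d(I,MRX)=119/4, d(L,MRX)=61/4, d(MRX,O)=101/4, d(MRX,U)=87/4
3. join L+U (d=2, Q=-167) ⇒ LU; edges |L|=-153/16, |U|=185/16
  updated: d(F,LU)=37/2, d(I,LU)=28, d(LU,MRX)=35/2, d(LU,O)=35/2
4. join I+O (d=22, Q=-259/2) ⇒ IO; edges |I|=52/3, |O|=14/3
  updated: d(F,IO)=29/2, d(IO,LU)=47/4, d(IO,MRX)=33/2
5. join F+IO (d=29/2, Q=-273/4) ⇒ FIO; edges |F|=163/16, |IO|=69/16
  updated: d(FIO,LU)=63/8, d(FIO,MRX)=47/4
6. join FIO+LU (d=63/8, Q=-297/8) ⇒ FILOU; edges |FIO|=17/16, |LU|=109/16
  updated: d(FILOU,MRX)=171/16
7. join FILOU+MRX (d=171/16) ⇒ FILMORUX; edges |FILOU|=171/32, |MRX|=171/32
final tree: (((F:163/16,(I:52/3,O:14/3):69/16):17/16,(L:-153/16,U:185/16):109/16):171/32,(M:63/10,(R:-1/6,X:19/6):31/5):171/32)
total length: 1161/16

52/3,14/3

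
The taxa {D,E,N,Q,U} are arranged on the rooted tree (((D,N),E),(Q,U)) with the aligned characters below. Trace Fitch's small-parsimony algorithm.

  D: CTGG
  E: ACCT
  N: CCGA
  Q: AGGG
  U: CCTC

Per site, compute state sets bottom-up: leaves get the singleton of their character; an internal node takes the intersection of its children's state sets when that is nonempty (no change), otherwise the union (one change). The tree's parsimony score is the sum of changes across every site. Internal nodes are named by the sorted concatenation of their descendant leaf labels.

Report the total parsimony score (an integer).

9

[col 0] DN: children D:{C}, N:{C} ∩→ {C}; cost 0
[col 0] DEN: children DN:{C}, E:{A} ∪→ {A,C}; cost 1
[col 0] QU: children Q:{A}, U:{C} ∪→ {A,C}; cost 1
[col 0] DENQU: children DEN:{A,C}, QU:{A,C} ∩→ {A,C}; cost 0
[col 1] DN: children D:{T}, N:{C} ∪→ {C,T}; cost 1
[col 1] DEN: children DN:{C,T}, E:{C} ∩→ {C}; cost 0
[col 1] QU: children Q:{G}, U:{C} ∪→ {C,G}; cost 1
[col 1] DENQU: children DEN:{C}, QU:{C,G} ∩→ {C}; cost 0
[col 2] DN: children D:{G}, N:{G} ∩→ {G}; cost 0
[col 2] DEN: children DN:{G}, E:{C} ∪→ {C,G}; cost 1
[col 2] QU: children Q:{G}, U:{T} ∪→ {G,T}; cost 1
[col 2] DENQU: children DEN:{C,G}, QU:{G,T} ∩→ {G}; cost 0
[col 3] DN: children D:{G}, N:{A} ∪→ {A,G}; cost 1
[col 3] DEN: children DN:{A,G}, E:{T} ∪→ {A,G,T}; cost 1
[col 3] QU: children Q:{G}, U:{C} ∪→ {C,G}; cost 1
[col 3] DENQU: children DEN:{A,G,T}, QU:{C,G} ∩→ {G}; cost 0
per-site changes: [2, 2, 2, 3]; total = 9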